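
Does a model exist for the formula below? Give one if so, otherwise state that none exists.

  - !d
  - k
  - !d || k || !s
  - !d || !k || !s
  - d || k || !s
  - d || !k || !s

d: False, k: True, s: False

Unit clause (!d) forces d = False.
Unit clause (k) forces k = True.
In (d || !k || !s) only !s is left, so s = False.
Check each clause:
  (!d): !d holds.
  (k): k holds.
  (!d || k || !s): !d holds.
  (!d || !k || !s): !d holds.
  (d || k || !s): k holds.
  (d || !k || !s): !s holds.
All clauses satisfied.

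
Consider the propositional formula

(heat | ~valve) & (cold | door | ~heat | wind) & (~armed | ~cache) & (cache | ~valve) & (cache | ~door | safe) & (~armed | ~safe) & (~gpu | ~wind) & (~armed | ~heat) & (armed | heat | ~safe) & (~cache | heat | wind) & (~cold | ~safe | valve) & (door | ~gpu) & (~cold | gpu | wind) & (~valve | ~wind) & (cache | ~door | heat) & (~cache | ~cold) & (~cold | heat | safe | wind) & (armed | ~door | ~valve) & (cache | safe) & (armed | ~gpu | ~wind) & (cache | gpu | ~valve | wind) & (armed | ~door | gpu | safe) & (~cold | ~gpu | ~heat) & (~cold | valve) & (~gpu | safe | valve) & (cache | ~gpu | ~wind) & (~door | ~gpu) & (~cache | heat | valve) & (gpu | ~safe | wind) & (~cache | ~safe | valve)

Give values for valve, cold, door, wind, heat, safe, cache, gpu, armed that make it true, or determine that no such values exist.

valve=F, cold=F, door=F, wind=T, heat=T, safe=T, cache=F, gpu=F, armed=F

Set valve = False.
  then (~cold | valve) forces cold = False.
Set door = False.
  then (door | ~gpu) forces gpu = False.
Try wind = False:
  (cold | door | ~heat | wind) forces heat = False.
  (~cache | heat | wind) forces cache = False.
  (cache | safe) forces safe = True.
  clause (gpu | ~safe | wind) is falsified — backtrack.
So wind = True.
Try heat = False:
  (~cache | heat | valve) forces cache = False.
  (cache | safe) forces safe = True.
  (~armed | ~safe) forces armed = False.
  clause (armed | heat | ~safe) is falsified — backtrack.
So heat = True.
  then (~armed | ~heat) forces armed = False.
Set safe = True.
  then (~cache | ~safe | valve) forces cache = False.
All clauses satisfied.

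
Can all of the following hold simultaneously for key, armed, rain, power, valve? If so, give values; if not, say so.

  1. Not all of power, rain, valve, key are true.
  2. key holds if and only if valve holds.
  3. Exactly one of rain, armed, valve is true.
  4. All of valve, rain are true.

Case valve = True:
  (2) with valve=T forces key = True.
  (3) with valve=T forces rain = False.
  Constraint (4) is violated (rain=F) — contradiction.
Case valve = False:
  Constraint (4) is violated (valve=F) — contradiction.
Both cases fail — unsatisfiable.

UNSATISFIABLE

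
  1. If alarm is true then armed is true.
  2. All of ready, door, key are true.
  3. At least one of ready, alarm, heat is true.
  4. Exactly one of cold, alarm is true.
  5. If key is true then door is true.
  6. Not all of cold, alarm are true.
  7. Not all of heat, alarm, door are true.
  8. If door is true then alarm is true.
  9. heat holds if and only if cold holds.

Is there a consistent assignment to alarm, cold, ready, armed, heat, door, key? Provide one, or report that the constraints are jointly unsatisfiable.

alarm = True; cold = False; ready = True; armed = True; heat = False; door = True; key = True

  (1) alarm=T ⇒ armed: T ✓
  (2) {ready, door, key}: all 3 true ✓
  (3) {ready, alarm, heat}: 2 true — at least one ✓
  (4) {cold, alarm}: 1 true — exactly one ✓
  (5) key=T ⇒ door: T ✓
  (6) {cold, alarm}: 1/2 true — not all ✓
  (7) {heat, alarm, door}: 2/3 true — not all ✓
  (8) door=T ⇒ alarm: T ✓
  (9) heat=F, cold=F — same ✓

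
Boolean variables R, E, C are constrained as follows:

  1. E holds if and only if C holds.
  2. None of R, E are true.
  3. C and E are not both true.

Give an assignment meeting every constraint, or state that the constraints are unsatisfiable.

R=F, E=F, C=F

  (1) E=F, C=F — same ✓
  (2) {R, E}: 0 true — none ✓
  (3) C=F, E=F — not both ✓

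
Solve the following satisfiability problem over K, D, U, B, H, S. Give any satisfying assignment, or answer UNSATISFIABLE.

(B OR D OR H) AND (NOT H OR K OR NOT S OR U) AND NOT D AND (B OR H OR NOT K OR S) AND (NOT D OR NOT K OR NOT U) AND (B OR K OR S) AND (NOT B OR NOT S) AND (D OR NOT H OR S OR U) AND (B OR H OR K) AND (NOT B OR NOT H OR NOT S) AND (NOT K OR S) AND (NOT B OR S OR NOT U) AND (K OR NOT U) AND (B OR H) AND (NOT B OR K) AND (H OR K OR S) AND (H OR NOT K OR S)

Unit clause (NOT D) forces D = False.
Try K = False:
  (K OR NOT U) forces U = False.
  (NOT B OR K) forces B = False.
  (B OR D OR H) forces H = True.
  (NOT H OR K OR NOT S OR U) forces S = False.
  clause (B OR K OR S) is falsified — backtrack.
So K = True.
  then (NOT K OR S) forces S = True.
  then (NOT B OR NOT S) forces B = False.
  then (B OR H) forces H = True.
Set U = True.
All clauses satisfied.

K = True, D = False, U = True, B = False, H = True, S = True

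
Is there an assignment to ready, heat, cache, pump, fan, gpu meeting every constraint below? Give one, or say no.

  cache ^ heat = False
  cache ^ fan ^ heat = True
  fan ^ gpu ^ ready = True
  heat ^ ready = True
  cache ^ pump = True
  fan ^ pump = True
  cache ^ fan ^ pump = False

ready = False; heat = True; cache = True; pump = False; fan = True; gpu = False

cache ^ heat = T ^ T = False ✓
cache ^ fan ^ heat = T ^ T ^ T = True ✓
fan ^ gpu ^ ready = T ^ F ^ F = True ✓
heat ^ ready = T ^ F = True ✓
cache ^ pump = T ^ F = True ✓
fan ^ pump = T ^ F = True ✓
cache ^ fan ^ pump = T ^ T ^ F = False ✓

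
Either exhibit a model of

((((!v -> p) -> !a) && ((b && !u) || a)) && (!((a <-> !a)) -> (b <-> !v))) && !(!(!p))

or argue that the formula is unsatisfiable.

v: False; u: False; p: False; a: False; b: True

  (((!v -> p) -> !a) && ((b && !u) || a)) && (!((a <-> !a)) -> (b <-> !v)) = True
    ((!v -> p) -> !a) && ((b && !u) || a) = True
      (!v -> p) -> !a = True
        !v -> p = False
          !v = True
        !a = True
      (b && !u) || a = True
        b && !u = True
          !u = True
    !((a <-> !a)) -> (b <-> !v) = True
      !((a <-> !a)) = True
        a <-> !a = False
          !a = True
      b <-> !v = True
        !v = True
  !(!(!p)) = True
    !(!p) = False
      !p = True
Both conjuncts True, so the formula holds.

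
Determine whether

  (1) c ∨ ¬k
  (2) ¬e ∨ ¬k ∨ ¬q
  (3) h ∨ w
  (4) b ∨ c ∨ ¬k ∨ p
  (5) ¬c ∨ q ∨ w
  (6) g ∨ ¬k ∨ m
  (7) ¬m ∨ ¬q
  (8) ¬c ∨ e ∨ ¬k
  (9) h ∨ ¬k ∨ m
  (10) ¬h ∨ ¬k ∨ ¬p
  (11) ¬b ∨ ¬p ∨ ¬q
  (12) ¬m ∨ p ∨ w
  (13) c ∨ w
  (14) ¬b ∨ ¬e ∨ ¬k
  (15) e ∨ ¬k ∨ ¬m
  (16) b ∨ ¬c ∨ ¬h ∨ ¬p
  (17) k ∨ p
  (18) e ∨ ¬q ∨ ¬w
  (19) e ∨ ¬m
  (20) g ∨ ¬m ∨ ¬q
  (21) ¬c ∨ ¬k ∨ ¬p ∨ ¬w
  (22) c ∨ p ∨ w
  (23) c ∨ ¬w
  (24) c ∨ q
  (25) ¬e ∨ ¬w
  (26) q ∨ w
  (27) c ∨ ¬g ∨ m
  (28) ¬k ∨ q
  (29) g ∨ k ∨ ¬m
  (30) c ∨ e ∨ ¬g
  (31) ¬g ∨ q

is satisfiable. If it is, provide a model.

Try c = False:
  (c ∨ ¬k) forces k = False.
  (c ∨ w) forces w = True.
  clause (c ∨ ¬w) is falsified — backtrack.
So c = True.
Set w = True.
  then (¬e ∨ ¬w) forces e = False.
  then (¬c ∨ e ∨ ¬k) forces k = False.
  then (k ∨ p) forces p = True.
  then (e ∨ ¬q ∨ ¬w) forces q = False.
  then (e ∨ ¬m) forces m = False.
  then (¬g ∨ q) forces g = False.
Set h = False.
Set b = True.
All clauses satisfied.

c: True, w: True, q: False, h: False, e: False, k: False, b: True, g: False, p: True, m: False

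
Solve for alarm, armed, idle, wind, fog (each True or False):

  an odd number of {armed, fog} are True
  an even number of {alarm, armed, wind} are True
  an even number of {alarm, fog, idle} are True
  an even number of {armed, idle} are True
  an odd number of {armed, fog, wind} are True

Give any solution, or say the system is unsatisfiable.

alarm: True; armed: True; idle: True; wind: False; fog: False

{armed, fog}: 1 true → odd ✓
{alarm, armed, wind}: 2 true → even ✓
{alarm, fog, idle}: 2 true → even ✓
{armed, idle}: 2 true → even ✓
{armed, fog, wind}: 1 true → odd ✓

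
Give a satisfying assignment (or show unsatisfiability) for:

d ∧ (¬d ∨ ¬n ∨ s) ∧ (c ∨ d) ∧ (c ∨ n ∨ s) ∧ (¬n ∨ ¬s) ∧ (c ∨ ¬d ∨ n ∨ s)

s=T, d=T, n=F, c=T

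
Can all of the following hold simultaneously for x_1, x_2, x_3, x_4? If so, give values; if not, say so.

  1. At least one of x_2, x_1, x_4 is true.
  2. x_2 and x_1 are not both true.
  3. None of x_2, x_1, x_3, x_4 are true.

UNSATISFIABLE

Case x_1 = True:
  Constraint (3) is violated (x_1=T) — contradiction.
Case x_1 = False:
  (3) forces x_2 = False.
  (1) with x_2=F, x_1=F forces x_4 = True.
  Constraint (3) is violated (x_4=T) — contradiction.
Both cases fail — unsatisfiable.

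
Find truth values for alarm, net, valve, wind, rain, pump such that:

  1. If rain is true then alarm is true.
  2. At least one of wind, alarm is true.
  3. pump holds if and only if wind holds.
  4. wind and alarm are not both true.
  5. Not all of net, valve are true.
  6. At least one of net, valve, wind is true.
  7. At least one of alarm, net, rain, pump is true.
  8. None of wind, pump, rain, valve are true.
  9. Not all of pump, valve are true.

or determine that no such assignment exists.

alarm = True; net = True; valve = False; wind = False; rain = False; pump = False

  (1) rain=F ⇒ alarm: vacuous ✓
  (2) {wind, alarm}: 1 true — at least one ✓
  (3) pump=F, wind=F — same ✓
  (4) wind=F, alarm=T — not both ✓
  (5) {net, valve}: 1/2 true — not all ✓
  (6) {net, valve, wind}: 1 true — at least one ✓
  (7) {alarm, net, rain, pump}: 2 true — at least one ✓
  (8) {wind, pump, rain, valve}: 0 true — none ✓
  (9) {pump, valve}: 0/2 true — not all ✓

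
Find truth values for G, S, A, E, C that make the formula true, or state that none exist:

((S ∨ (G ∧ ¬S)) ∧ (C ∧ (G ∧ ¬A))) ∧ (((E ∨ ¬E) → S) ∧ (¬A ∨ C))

G = True, S = True, A = False, E = False, C = True

  (S ∨ (G ∧ ¬S)) ∧ (C ∧ (G ∧ ¬A)) = True
    S ∨ (G ∧ ¬S) = True
      G ∧ ¬S = False
        ¬S = False
    C ∧ (G ∧ ¬A) = True
      G ∧ ¬A = True
        ¬A = True
  ((E ∨ ¬E) → S) ∧ (¬A ∨ C) = True
    (E ∨ ¬E) → S = True
      E ∨ ¬E = True
        ¬E = True
    ¬A ∨ C = True
      ¬A = True
Both conjuncts True, so the formula holds.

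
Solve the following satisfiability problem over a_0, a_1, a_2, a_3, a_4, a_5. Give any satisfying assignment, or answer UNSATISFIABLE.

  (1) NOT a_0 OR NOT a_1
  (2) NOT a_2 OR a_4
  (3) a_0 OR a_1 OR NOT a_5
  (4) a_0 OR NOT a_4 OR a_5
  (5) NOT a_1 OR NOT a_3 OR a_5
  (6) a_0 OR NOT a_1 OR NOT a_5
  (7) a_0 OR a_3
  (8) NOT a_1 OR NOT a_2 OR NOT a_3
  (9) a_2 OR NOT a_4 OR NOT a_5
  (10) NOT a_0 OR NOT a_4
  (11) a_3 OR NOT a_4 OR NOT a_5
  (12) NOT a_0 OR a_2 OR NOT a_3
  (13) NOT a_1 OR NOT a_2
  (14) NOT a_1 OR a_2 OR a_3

Set a_0 = True.
  then (NOT a_0 OR NOT a_1) forces a_1 = False.
  then (NOT a_0 OR NOT a_4) forces a_4 = False.
  then (NOT a_2 OR a_4) forces a_2 = False.
  then (NOT a_0 OR a_2 OR NOT a_3) forces a_3 = False.
Set a_5 = False.
All clauses satisfied.

a_0=T; a_1=F; a_2=F; a_3=F; a_4=F; a_5=F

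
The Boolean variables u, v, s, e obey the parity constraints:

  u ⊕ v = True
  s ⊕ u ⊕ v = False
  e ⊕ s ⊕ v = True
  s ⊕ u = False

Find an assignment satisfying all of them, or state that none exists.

u = True; v = False; s = True; e = False

u ⊕ v = T ⊕ F = True ✓
s ⊕ u ⊕ v = T ⊕ T ⊕ F = False ✓
e ⊕ s ⊕ v = F ⊕ T ⊕ F = True ✓
s ⊕ u = T ⊕ T = False ✓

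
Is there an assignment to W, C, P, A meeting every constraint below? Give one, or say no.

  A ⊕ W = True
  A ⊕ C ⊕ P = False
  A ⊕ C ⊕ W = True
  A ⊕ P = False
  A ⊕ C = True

W=F; C=F; P=T; A=T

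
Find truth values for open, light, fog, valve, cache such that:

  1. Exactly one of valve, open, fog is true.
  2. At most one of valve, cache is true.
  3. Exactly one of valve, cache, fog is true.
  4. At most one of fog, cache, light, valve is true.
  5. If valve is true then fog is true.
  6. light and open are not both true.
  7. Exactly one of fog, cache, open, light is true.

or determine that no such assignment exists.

open: False, light: False, fog: True, valve: False, cache: False

  (1) {valve, open, fog}: 1 true — exactly one ✓
  (2) {valve, cache}: 0 true — at most one ✓
  (3) {valve, cache, fog}: 1 true — exactly one ✓
  (4) {fog, cache, light, valve}: 1 true — at most one ✓
  (5) valve=F ⇒ fog: vacuous ✓
  (6) light=F, open=F — not both ✓
  (7) {fog, cache, open, light}: 1 true — exactly one ✓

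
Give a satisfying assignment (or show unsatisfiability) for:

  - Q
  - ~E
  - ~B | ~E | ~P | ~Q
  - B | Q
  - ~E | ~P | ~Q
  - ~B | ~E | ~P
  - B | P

Unit clause (Q) forces Q = True.
Unit clause (~E) forces E = False.
Set P = True.
Set B = True.
All clauses satisfied.

Q=T; P=T; B=T; E=F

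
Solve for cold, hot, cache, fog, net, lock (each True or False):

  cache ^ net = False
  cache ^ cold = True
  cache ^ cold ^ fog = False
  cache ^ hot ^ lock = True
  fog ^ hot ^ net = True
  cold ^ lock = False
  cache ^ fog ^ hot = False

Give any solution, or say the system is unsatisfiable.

No satisfying assignment exists.

Adding constraints 1, 5, 7 mod 2: every variable appears an even number of times on the left, so the left side is 0.
But the right sides sum to 1 (mod 2). 0 ≠ 1 — the system is inconsistent.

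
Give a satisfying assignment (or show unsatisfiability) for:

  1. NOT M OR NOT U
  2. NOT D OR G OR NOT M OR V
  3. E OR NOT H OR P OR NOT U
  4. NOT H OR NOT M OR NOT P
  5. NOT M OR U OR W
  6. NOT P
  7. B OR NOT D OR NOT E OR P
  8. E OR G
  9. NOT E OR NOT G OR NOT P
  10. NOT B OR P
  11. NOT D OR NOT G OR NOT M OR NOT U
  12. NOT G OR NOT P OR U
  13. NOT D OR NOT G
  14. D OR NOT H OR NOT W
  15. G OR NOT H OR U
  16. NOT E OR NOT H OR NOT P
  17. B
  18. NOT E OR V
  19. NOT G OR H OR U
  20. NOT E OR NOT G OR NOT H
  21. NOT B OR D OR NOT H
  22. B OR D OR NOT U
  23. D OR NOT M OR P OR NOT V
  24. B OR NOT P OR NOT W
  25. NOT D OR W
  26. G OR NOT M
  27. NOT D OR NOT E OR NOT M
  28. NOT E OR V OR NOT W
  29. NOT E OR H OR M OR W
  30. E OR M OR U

The formula is unsatisfiable.

Case B = True:
  (NOT P) forces P = False.
  Clause (NOT B OR P) is falsified — contradiction.
Case B = False:
  Clause (B) is falsified — contradiction.
Both cases fail, so the formula is unsatisfiable.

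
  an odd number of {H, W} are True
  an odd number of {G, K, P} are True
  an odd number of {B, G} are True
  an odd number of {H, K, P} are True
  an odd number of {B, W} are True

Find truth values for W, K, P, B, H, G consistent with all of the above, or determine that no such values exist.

No satisfying assignment exists.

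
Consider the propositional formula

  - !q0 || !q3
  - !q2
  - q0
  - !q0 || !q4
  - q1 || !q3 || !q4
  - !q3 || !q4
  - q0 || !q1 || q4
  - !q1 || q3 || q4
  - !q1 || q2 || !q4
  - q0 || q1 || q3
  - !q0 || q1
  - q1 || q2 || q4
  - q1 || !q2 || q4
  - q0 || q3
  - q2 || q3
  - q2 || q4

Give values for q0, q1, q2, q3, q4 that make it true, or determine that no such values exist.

No satisfying assignment exists.

Case q0 = True:
  (!q0 || !q3) forces q3 = False.
  (!q2) forces q2 = False.
  Clause (q2 || q3) is falsified — contradiction.
Case q0 = False:
  Clause (q0) is falsified — contradiction.
Both cases fail, so the formula is unsatisfiable.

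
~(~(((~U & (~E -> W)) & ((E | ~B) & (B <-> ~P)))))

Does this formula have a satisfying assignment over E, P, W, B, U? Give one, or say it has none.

E = True; P = True; W = True; B = False; U = False

  ~(~(((~U & (~E -> W)) & ((E | ~B) & (B <-> ~P))))) = True
    ~(((~U & (~E -> W)) & ((E | ~B) & (B <-> ~P)))) = False
      (~U & (~E -> W)) & ((E | ~B) & (B <-> ~P)) = True
        ~U & (~E -> W) = True
          ~U = True
          ~E -> W = True
            ~E = False
        (E | ~B) & (B <-> ~P) = True
          E | ~B = True
            ~B = True
          B <-> ~P = True
            ~P = False
The formula evaluates to True.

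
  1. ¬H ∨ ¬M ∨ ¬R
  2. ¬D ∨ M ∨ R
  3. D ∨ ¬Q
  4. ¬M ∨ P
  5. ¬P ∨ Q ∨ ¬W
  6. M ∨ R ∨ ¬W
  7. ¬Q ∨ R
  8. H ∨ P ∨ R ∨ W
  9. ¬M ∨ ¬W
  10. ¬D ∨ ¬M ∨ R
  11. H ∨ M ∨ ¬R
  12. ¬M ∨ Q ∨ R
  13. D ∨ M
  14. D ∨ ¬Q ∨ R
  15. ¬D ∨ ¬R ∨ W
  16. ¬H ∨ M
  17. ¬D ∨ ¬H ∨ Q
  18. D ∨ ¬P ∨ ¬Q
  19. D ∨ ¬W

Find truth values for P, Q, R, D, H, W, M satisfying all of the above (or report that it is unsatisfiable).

Try P = False:
  (¬M ∨ P) forces M = False.
  (D ∨ M) forces D = True.
  (¬D ∨ M ∨ R) forces R = True.
  (H ∨ M ∨ ¬R) forces H = True.
  clause (¬H ∨ M) is falsified — backtrack.
So P = True.
Set Q = False.
  then (¬P ∨ Q ∨ ¬W) forces W = False.
Set R = True.
  then (¬D ∨ ¬R ∨ W) forces D = False.
  then (D ∨ M) forces M = True.
  then (¬H ∨ ¬M ∨ ¬R) forces H = False.
All clauses satisfied.

P = True, Q = False, R = True, D = False, H = False, W = False, M = True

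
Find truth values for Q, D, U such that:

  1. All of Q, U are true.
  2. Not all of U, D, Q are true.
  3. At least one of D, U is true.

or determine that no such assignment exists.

Q = True; D = False; U = True

  (1) {Q, U}: all 2 true ✓
  (2) {U, D, Q}: 2/3 true — not all ✓
  (3) {D, U}: 1 true — at least one ✓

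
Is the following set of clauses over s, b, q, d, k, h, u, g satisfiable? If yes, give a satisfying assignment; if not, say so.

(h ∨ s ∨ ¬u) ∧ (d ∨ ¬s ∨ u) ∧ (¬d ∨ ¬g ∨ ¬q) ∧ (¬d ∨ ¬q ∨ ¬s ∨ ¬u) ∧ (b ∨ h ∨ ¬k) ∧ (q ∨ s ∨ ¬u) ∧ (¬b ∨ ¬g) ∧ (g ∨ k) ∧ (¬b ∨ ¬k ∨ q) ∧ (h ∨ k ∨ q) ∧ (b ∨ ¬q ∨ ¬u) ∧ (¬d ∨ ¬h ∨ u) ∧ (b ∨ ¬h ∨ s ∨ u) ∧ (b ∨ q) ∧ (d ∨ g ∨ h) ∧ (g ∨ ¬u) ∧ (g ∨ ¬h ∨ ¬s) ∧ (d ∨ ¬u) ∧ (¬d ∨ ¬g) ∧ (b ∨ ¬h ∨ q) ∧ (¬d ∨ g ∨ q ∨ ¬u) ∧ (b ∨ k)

s = False, b = True, q = True, d = True, k = True, h = False, u = False, g = False

Set s = False.
Try b = False:
  (b ∨ q) forces q = True.
  (b ∨ ¬q ∨ ¬u) forces u = False.
  (b ∨ ¬h ∨ s ∨ u) forces h = False.
  (b ∨ h ∨ ¬k) forces k = False.
  clause (b ∨ k) is falsified — backtrack.
So b = True.
  then (¬b ∨ ¬g) forces g = False.
  then (g ∨ k) forces k = True.
  then (¬b ∨ ¬k ∨ q) forces q = True.
  then (g ∨ ¬u) forces u = False.
Set d = True.
  then (¬d ∨ ¬h ∨ u) forces h = False.
All clauses satisfied.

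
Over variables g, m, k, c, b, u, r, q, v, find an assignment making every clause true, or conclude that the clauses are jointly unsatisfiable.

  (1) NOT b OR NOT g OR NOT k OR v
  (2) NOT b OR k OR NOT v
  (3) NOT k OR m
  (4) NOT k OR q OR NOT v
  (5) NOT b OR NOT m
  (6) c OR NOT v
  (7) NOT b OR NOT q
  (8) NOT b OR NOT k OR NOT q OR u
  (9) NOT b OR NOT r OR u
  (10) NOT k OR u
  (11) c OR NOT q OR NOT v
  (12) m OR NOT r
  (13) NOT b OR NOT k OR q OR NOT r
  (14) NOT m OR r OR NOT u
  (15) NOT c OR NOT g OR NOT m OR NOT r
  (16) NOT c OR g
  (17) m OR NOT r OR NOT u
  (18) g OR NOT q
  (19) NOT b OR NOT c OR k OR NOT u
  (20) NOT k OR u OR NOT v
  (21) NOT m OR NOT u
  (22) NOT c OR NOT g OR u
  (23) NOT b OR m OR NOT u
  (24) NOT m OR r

g=T, m=F, k=F, c=T, b=F, u=T, r=F, q=T, v=T

Set g = True.
Set m = False.
  then (NOT k OR m) forces k = False.
  then (m OR NOT r) forces r = False.
Set c = True.
  then (NOT c OR NOT g OR u) forces u = True.
  then (NOT b OR m OR NOT u) forces b = False.
Set q = True.
Set v = True.
All clauses satisfied.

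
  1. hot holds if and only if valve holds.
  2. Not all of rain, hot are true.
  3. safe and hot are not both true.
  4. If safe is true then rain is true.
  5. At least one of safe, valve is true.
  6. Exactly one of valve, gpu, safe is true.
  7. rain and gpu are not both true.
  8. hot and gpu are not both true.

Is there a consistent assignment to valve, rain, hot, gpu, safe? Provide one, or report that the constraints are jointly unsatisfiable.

valve=T; rain=F; hot=T; gpu=F; safe=F

  (1) hot=T, valve=T — same ✓
  (2) {rain, hot}: 1/2 true — not all ✓
  (3) safe=F, hot=T — not both ✓
  (4) safe=F ⇒ rain: vacuous ✓
  (5) {safe, valve}: 1 true — at least one ✓
  (6) {valve, gpu, safe}: 1 true — exactly one ✓
  (7) rain=F, gpu=F — not both ✓
  (8) hot=T, gpu=F — not both ✓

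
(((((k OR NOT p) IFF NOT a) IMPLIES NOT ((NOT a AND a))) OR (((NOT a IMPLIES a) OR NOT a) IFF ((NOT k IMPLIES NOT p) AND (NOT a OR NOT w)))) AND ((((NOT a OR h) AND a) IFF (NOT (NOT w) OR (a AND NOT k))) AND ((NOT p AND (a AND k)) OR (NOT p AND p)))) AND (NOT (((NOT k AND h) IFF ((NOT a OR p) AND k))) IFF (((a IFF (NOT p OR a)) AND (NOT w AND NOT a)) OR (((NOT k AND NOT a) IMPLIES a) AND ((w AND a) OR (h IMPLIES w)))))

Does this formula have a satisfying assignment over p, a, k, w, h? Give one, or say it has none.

The formula is unsatisfiable.

Case a = True: the formula simplifies to ((h IFF (NOT (NOT w) OR NOT k)) AND ((NOT p AND k) OR (NOT p AND p))) AND (NOT (((NOT k AND h) IFF (p AND k))) IFF (w OR (h IMPLIES w))).
  p = True: the conjunct (NOT p AND k) OR (NOT p AND p) becomes (False AND k) OR (False AND True) = False.
  p = False: simplifies to ((h IFF (NOT (NOT w) OR NOT k)) AND k) AND (NOT (NOT ((NOT k AND h))) IFF (w OR (h IMPLIES w))).
    k = True: simplifies to (h IFF NOT (NOT w)) AND NOT ((w OR (h IMPLIES w))).
      w = True: the conjunct NOT ((w OR (h IMPLIES w))) becomes NOT ((True OR True)) = False.
      w = False: simplifies to NOT h AND NOT (NOT h).
        h = True: the conjunct NOT h is False.
        h = False: the conjunct NOT (NOT h) becomes NOT (NOT False) = False.
    k = False: the conjunct k is False.
Case a = False: the formula simplifies to (NOT w AND (NOT p AND p)) AND (NOT (((NOT k AND h) IFF k)) IFF ((p AND NOT w) OR (k AND (h IMPLIES w)))).
  p = True: the conjunct NOT p is False.
  p = False: the conjunct p is False.
Both cases fail — unsatisfiable.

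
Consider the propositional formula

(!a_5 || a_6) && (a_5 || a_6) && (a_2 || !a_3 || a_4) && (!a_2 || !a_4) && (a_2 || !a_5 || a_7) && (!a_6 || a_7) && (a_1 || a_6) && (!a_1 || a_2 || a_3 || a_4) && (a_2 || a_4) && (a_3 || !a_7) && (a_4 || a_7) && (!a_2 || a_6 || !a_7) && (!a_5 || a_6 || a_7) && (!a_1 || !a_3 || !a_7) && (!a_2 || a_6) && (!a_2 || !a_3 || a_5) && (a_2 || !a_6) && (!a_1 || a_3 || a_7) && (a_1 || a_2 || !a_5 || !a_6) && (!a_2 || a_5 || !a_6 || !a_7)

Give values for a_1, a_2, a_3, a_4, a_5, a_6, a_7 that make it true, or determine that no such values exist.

a_1=F, a_2=T, a_3=T, a_4=F, a_5=T, a_6=T, a_7=T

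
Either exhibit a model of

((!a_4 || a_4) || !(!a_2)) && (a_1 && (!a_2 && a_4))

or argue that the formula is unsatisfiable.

a_1 = True, a_2 = False, a_4 = True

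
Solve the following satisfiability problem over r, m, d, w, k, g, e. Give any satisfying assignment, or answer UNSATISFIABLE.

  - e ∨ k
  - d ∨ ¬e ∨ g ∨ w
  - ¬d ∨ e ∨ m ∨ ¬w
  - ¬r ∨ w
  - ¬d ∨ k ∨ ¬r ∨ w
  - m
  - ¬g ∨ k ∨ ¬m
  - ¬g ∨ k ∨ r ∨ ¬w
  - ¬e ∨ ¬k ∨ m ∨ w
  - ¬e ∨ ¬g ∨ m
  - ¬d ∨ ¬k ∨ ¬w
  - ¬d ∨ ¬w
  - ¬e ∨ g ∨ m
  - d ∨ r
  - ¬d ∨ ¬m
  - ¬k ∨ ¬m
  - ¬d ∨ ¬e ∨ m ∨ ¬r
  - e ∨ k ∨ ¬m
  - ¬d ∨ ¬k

r = True; m = True; d = False; w = True; k = False; g = False; e = True

Unit clause (m) forces m = True.
In (¬d ∨ ¬m) only ¬d is left, so d = False.
In (¬k ∨ ¬m) only ¬k is left, so k = False.
In (e ∨ k ∨ ¬m) only e is left, so e = True.
In (¬g ∨ k ∨ ¬m) only ¬g is left, so g = False.
In (d ∨ r) only r is left, so r = True.
In (d ∨ ¬e ∨ g ∨ w) only w is left, so w = True.
All clauses satisfied.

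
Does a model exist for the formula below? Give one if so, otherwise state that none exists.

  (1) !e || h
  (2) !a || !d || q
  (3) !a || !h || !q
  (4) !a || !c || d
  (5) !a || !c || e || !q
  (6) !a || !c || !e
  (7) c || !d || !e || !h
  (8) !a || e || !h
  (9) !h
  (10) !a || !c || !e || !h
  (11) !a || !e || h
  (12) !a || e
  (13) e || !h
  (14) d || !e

Unit clause (!h) forces h = False.
In (!e || h) only !e is left, so e = False.
In (!a || e) only !a is left, so a = False.
Set d = True.
Set q = False.
Set c = False.
All clauses satisfied.

h=F, d=T, e=F, a=F, q=F, c=F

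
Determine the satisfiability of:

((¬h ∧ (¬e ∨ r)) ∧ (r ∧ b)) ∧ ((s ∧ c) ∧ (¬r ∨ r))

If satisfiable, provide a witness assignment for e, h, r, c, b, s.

e = True, h = False, r = True, c = True, b = True, s = True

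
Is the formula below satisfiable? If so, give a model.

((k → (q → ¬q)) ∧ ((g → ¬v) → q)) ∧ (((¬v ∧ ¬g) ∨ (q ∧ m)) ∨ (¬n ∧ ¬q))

v = True, q = True, m = True, g = True, k = False, n = True

  (k → (q → ¬q)) ∧ ((g → ¬v) → q) = True
    k → (q → ¬q) = True
      q → ¬q = False
        ¬q = False
    (g → ¬v) → q = True
      g → ¬v = False
        ¬v = False
  ((¬v ∧ ¬g) ∨ (q ∧ m)) ∨ (¬n ∧ ¬q) = True
    (¬v ∧ ¬g) ∨ (q ∧ m) = True
      ¬v ∧ ¬g = False
        ¬v = False
        ¬g = False
      q ∧ m = True
    ¬n ∧ ¬q = False
      ¬n = False
      ¬q = False
Both conjuncts True, so the formula holds.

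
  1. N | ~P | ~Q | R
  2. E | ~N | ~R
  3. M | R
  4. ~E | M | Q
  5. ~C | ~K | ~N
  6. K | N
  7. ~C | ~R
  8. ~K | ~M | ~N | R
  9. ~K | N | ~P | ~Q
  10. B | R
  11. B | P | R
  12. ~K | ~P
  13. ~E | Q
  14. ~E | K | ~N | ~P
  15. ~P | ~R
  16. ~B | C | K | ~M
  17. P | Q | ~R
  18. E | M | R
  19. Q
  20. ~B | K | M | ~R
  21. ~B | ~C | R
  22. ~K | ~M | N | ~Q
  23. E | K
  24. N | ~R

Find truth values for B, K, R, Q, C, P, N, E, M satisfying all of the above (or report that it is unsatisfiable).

Unit clause (Q) forces Q = True.
Set B = True.
Set K = True.
  then (~K | ~P) forces P = False.
Try R = False:
  (M | R) forces M = True.
  (~K | ~M | ~N | R) forces N = False.
  clause (~K | ~M | N | ~Q) is falsified — backtrack.
So R = True.
  then (~C | ~R) forces C = False.
  then (N | ~R) forces N = True.
  then (E | ~N | ~R) forces E = True.
Set M = False.
All clauses satisfied.

B: True, K: True, R: True, Q: True, C: False, P: False, N: True, E: True, M: False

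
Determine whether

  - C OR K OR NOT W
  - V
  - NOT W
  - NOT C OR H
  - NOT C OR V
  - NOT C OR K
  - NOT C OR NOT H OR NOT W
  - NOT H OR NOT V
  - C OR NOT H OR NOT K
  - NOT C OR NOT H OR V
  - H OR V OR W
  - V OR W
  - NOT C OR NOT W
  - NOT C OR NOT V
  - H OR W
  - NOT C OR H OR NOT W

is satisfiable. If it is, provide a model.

Unsatisfiable — no assignment works.

Case V = True:
  (NOT W) forces W = False.
  (NOT H OR NOT V) forces H = False.
  Clause (H OR W) is falsified — contradiction.
Case V = False:
  Clause (V) is falsified — contradiction.
Both cases fail, so the formula is unsatisfiable.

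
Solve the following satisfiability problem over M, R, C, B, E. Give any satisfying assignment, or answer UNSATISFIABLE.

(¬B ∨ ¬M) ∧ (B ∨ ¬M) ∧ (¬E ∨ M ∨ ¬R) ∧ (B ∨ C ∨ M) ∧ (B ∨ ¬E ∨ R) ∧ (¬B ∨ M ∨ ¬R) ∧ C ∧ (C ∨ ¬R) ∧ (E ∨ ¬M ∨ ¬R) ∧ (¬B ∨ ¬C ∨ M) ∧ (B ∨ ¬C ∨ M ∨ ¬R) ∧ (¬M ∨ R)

M = False, R = False, C = True, B = False, E = False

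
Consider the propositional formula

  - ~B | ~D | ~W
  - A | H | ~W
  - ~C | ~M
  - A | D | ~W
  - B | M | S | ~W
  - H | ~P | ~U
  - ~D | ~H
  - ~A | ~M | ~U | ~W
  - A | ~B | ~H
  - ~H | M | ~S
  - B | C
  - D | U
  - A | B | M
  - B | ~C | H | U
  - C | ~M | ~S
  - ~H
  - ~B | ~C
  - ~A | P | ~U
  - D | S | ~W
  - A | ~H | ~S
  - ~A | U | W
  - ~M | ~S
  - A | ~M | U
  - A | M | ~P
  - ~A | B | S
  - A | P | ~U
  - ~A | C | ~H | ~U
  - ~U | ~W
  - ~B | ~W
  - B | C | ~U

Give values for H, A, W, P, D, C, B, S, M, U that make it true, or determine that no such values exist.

Unit clause (~H) forces H = False.
Set A = False.
  then (A | H | ~W) forces W = False.
Try P = True:
  (H | ~P | ~U) forces U = False.
  (D | U) forces D = True.
  (A | ~M | U) forces M = False.
  clause (A | M | ~P) is falsified — backtrack.
So P = False.
  then (A | P | ~U) forces U = False.
  then (D | U) forces D = True.
  then (A | ~M | U) forces M = False.
  then (A | B | M) forces B = True.
  then (~B | ~C) forces C = False.
Set S = False.
All clauses satisfied.

H: False, A: False, W: False, P: False, D: True, C: False, B: True, S: False, M: False, U: False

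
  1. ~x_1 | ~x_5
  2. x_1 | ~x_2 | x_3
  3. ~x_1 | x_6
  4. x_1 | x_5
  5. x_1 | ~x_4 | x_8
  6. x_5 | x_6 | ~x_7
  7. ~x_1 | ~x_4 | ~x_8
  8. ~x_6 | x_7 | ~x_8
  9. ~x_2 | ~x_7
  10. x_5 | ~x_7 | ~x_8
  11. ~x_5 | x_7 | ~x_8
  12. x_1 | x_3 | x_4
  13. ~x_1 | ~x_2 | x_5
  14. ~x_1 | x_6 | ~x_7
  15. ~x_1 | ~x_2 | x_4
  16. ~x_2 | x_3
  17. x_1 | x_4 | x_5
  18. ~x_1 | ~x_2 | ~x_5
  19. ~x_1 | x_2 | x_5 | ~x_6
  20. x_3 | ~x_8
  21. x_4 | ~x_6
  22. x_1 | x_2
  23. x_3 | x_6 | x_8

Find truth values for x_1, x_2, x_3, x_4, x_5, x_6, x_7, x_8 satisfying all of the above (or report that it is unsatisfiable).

Try x_1 = True:
  (~x_1 | ~x_5) forces x_5 = False.
  (~x_1 | x_6) forces x_6 = True.
  (~x_1 | ~x_2 | x_5) forces x_2 = False.
  clause (~x_1 | x_2 | x_5 | ~x_6) is falsified — backtrack.
So x_1 = False.
  then (x_1 | x_5) forces x_5 = True.
  then (x_1 | x_2) forces x_2 = True.
  then (x_1 | ~x_2 | x_3) forces x_3 = True.
  then (~x_2 | ~x_7) forces x_7 = False.
  then (~x_5 | x_7 | ~x_8) forces x_8 = False.
  then (x_1 | ~x_4 | x_8) forces x_4 = False.
  then (x_4 | ~x_6) forces x_6 = False.
All clauses satisfied.

x_1 = False; x_2 = True; x_3 = True; x_4 = False; x_5 = True; x_6 = False; x_7 = False; x_8 = False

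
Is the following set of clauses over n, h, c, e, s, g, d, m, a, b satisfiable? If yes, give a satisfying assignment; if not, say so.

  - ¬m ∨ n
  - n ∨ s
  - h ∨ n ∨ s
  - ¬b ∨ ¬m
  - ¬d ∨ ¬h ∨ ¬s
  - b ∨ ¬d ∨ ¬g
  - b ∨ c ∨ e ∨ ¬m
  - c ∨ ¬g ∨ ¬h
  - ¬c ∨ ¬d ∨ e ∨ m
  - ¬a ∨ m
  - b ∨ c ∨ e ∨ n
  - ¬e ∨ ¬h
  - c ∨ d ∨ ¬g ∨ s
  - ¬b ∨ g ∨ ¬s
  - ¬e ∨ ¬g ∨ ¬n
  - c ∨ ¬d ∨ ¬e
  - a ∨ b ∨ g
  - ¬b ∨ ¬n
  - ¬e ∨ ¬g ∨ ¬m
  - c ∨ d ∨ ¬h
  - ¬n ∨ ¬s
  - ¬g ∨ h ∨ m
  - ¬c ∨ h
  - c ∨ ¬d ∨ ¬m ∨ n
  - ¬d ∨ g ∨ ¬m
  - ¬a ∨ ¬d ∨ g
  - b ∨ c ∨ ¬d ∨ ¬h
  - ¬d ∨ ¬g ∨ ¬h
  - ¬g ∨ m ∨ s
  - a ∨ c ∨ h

n=T; h=T; c=T; e=F; s=F; g=T; d=F; m=T; a=F; b=F

Set n = True.
  then (¬b ∨ ¬n) forces b = False.
  then (¬n ∨ ¬s) forces s = False.
Set h = True.
  then (¬e ∨ ¬h) forces e = False.
Try c = False:
  (b ∨ c ∨ e ∨ ¬m) forces m = False.
  (c ∨ ¬g ∨ ¬h) forces g = False.
  (¬a ∨ m) forces a = False.
  clause (a ∨ b ∨ g) is falsified — backtrack.
So c = True.
Set g = True.
  then (b ∨ ¬d ∨ ¬g) forces d = False.
  then (¬g ∨ m ∨ s) forces m = True.
Set a = False.
All clauses satisfied.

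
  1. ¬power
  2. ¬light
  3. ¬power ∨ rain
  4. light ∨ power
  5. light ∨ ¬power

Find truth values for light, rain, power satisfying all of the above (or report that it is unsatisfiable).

No satisfying assignment exists.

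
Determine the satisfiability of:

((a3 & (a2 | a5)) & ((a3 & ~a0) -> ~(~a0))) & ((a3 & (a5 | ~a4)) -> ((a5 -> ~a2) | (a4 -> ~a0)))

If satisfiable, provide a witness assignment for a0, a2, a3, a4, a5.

a0: True, a2: True, a3: True, a4: False, a5: False

  (a3 & (a2 | a5)) & ((a3 & ~a0) -> ~(~a0)) = True
    a3 & (a2 | a5) = True
      a2 | a5 = True
    (a3 & ~a0) -> ~(~a0) = True
      a3 & ~a0 = False
        ~a0 = False
      ~(~a0) = True
        ~a0 = False
  (a3 & (a5 | ~a4)) -> ((a5 -> ~a2) | (a4 -> ~a0)) = True
    a3 & (a5 | ~a4) = True
      a5 | ~a4 = True
        ~a4 = True
    (a5 -> ~a2) | (a4 -> ~a0) = True
      a5 -> ~a2 = True
        ~a2 = False
      a4 -> ~a0 = True
        ~a0 = False
Both conjuncts True, so the formula holds.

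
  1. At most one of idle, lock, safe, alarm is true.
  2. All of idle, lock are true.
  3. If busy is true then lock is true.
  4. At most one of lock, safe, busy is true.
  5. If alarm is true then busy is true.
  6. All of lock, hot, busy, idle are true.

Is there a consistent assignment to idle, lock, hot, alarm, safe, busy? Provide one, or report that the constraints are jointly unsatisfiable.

Case idle = True:
  (1) with idle=T forces lock = False.
  Constraint (2) is violated (lock=F) — contradiction.
Case idle = False:
  Constraint (2) is violated (idle=F) — contradiction.
Both cases fail — unsatisfiable.

Unsatisfiable — no assignment works.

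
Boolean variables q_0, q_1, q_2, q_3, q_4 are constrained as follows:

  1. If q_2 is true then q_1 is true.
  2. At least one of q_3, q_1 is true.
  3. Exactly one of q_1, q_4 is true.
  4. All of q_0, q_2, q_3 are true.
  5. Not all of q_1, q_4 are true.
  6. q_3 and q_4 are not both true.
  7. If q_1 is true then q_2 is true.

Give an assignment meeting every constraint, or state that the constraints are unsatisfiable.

q_0 = True, q_1 = True, q_2 = True, q_3 = True, q_4 = False

  (1) q_2=T ⇒ q_1: T ✓
  (2) {q_3, q_1}: 2 true — at least one ✓
  (3) {q_1, q_4}: 1 true — exactly one ✓
  (4) {q_0, q_2, q_3}: all 3 true ✓
  (5) {q_1, q_4}: 1/2 true — not all ✓
  (6) q_3=T, q_4=F — not both ✓
  (7) q_1=T ⇒ q_2: T ✓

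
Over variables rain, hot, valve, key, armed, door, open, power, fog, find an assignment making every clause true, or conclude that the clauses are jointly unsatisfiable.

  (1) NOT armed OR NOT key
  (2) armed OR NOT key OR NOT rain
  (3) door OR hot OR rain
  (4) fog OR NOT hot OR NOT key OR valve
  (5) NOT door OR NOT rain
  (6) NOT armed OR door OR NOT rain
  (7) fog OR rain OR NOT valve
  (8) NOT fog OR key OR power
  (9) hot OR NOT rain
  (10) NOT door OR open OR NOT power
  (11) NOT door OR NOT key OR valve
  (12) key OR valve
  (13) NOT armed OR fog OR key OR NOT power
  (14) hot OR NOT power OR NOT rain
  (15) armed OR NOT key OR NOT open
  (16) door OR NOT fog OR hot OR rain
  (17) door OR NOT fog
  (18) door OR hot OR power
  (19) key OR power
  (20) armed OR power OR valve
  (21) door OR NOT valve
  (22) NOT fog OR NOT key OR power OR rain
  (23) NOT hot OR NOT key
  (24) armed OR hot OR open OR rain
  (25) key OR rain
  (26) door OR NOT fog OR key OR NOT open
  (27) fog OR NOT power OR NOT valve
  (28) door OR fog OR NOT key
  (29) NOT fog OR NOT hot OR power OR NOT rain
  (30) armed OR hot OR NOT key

Case key = True:
  (NOT armed OR NOT key) forces armed = False.
  (armed OR NOT key OR NOT rain) forces rain = False.
  (armed OR NOT key OR NOT open) forces open = False.
  (NOT hot OR NOT key) forces hot = False.
  Clause (armed OR hot OR open OR rain) is falsified — contradiction.
Case key = False:
  (key OR valve) forces valve = True.
  (key OR power) forces power = True.
  (door OR NOT valve) forces door = True.
  (NOT door OR NOT rain) forces rain = False.
  Clause (key OR rain) is falsified — contradiction.
Both cases fail, so the formula is unsatisfiable.

Unsatisfiable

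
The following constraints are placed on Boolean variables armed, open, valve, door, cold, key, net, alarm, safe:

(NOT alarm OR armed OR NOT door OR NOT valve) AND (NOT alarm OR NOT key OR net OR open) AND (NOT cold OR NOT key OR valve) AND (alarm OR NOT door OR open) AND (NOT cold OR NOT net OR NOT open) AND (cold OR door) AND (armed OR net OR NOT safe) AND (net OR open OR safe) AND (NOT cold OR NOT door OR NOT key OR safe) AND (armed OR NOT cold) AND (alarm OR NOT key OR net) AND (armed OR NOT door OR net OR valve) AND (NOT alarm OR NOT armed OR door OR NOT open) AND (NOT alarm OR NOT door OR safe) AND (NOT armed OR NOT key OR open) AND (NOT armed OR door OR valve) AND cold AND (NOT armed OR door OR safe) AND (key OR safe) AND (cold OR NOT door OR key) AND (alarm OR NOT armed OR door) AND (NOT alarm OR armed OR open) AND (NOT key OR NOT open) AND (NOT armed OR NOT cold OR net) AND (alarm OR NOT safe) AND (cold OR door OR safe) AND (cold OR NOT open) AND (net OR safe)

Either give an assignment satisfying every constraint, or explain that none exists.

Unit clause (cold) forces cold = True.
In (armed OR NOT cold) only armed is left, so armed = True.
In (NOT armed OR NOT cold OR net) only net is left, so net = True.
In (NOT cold OR NOT net OR NOT open) only NOT open is left, so open = False.
In (NOT armed OR NOT key OR open) only NOT key is left, so key = False.
In (key OR safe) only safe is left, so safe = True.
In (alarm OR NOT safe) only alarm is left, so alarm = True.
Set valve = False.
  then (NOT armed OR door OR valve) forces door = True.
All clauses satisfied.

armed=T, open=F, valve=F, door=T, cold=T, key=F, net=T, alarm=T, safe=T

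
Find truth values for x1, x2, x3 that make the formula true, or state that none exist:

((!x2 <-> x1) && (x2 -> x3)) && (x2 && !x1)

x1 = False, x2 = True, x3 = True

  (!x2 <-> x1) && (x2 -> x3) = True
    !x2 <-> x1 = True
      !x2 = False
    x2 -> x3 = True
  x2 && !x1 = True
    !x1 = True
Both conjuncts True, so the formula holds.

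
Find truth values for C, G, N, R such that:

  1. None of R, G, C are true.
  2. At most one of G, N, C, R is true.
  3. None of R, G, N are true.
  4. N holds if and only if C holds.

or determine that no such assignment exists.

C=F; G=F; N=F; R=F

  (1) {R, G, C}: 0 true — none ✓
  (2) {G, N, C, R}: 0 true — at most one ✓
  (3) {R, G, N}: 0 true — none ✓
  (4) N=F, C=F — same ✓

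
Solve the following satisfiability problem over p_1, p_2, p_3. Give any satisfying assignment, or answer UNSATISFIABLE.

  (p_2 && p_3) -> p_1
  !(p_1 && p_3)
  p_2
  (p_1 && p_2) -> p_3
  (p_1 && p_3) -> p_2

Unit clause (p_2) forces p_2 = True.
Try p_1 = True:
  (!p_1 || !p_3) forces p_3 = False.
  clause (!p_1 || !p_2 || p_3) is falsified — backtrack.
So p_1 = False.
  then (p_1 || !p_2 || !p_3) forces p_3 = False.
Check each clause:
  (p_2): p_2 holds.
  (!p_1 || p_2 || !p_3): !p_1 holds.
  (!p_1 || !p_3): !p_1 holds.
  (p_1 || !p_2 || !p_3): !p_3 holds.
  (!p_1 || !p_2 || p_3): !p_1 holds.
All clauses satisfied.

p_1=F, p_2=T, p_3=F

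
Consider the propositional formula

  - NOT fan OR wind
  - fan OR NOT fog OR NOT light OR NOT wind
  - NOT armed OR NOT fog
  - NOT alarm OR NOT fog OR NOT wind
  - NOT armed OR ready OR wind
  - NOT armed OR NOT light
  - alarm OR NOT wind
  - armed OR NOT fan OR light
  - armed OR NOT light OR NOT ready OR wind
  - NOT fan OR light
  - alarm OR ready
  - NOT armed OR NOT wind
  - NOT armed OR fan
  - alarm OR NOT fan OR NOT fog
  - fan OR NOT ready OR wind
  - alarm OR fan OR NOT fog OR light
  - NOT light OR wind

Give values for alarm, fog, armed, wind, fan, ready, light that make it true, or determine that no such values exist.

alarm=T; fog=F; armed=F; wind=T; fan=T; ready=T; light=T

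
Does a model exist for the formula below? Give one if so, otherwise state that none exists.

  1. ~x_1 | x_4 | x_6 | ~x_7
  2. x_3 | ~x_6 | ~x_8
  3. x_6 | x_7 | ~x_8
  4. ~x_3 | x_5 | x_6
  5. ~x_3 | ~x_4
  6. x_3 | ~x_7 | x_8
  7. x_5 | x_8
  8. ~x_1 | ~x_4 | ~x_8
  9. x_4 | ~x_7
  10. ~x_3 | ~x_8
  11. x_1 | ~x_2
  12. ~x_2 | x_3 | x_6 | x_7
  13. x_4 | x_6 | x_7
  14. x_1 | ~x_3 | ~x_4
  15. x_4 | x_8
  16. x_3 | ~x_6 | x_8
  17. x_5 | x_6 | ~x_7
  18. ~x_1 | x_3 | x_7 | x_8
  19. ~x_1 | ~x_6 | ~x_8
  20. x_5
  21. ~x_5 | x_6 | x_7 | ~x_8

Unit clause (x_5) forces x_5 = True.
Set x_1 = False.
  then (x_1 | ~x_2) forces x_2 = False.
Try x_3 = True:
  (~x_3 | ~x_4) forces x_4 = False.
  (x_4 | ~x_7) forces x_7 = False.
  (~x_3 | ~x_8) forces x_8 = False.
  clause (x_4 | x_8) is falsified — backtrack.
So x_3 = False.
Set x_4 = True.
Set x_6 = False.
Set x_7 = True.
  then (x_3 | ~x_7 | x_8) forces x_8 = True.
All clauses satisfied.

x_1 = False, x_2 = False, x_3 = False, x_4 = True, x_5 = True, x_6 = False, x_7 = True, x_8 = True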